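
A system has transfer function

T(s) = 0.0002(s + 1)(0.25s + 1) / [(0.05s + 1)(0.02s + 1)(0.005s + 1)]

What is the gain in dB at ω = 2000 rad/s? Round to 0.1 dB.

-46.1 dB

At ω = 2000 rad/s:
zero (1 + j2000·1) = 1 + j2000 → |·| ≈ 2000, ∠ ≈ 89.97°
zero (1 + j2000·0.25) = 1 + j500 → |·| ≈ 500, ∠ ≈ 89.89°
pole (1 + j2000·0.05) = 1 + j100 → |·| ≈ 100, ∠ ≈ 89.43°
pole (1 + j2000·0.02) = 1 + j40 → |·| ≈ 40.012, ∠ ≈ 88.57°
pole (1 + j2000·0.005) = 1 + j10 → |·| ≈ 10.05, ∠ ≈ 84.29°
|T| = 0.0002 · 2000 · 500 / (100 · 40.012 · 10.05) ≈ 0.0049736
Gain = 20 log₁₀(0.0049736) ≈ -46.07 dB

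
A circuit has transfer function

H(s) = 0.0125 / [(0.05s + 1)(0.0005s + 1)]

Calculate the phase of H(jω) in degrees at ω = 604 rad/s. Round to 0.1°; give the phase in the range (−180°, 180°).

At ω = 604 rad/s:
pole (1 + j604·0.05) = 1 + j30.2 → |·| ≈ 30.217, ∠ ≈ 88.10°
pole (1 + j604·0.0005) = 1 + j0.302 → |·| ≈ 1.0446, ∠ ≈ 16.80°
∠H = (0°) − (88.10° + 16.80°) = -104.90°

-104.9°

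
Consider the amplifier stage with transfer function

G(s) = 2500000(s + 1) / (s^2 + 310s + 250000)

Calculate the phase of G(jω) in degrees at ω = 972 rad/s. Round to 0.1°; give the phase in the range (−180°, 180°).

-66.6°

At s = jω = j972:
zero (s+1): 1 + j972 → |·| = √(1²+972²) = √944785 ≈ 972, ∠ = arctan(972/1) ≈ 89.94°
quadratic: (j972)² + 310·j972 + 250000 = -694784 + j301320 → |·| ≈ 7.5731e+05, ∠ ≈ 156.55°
∠G = 89.94° − 156.55° = -66.61°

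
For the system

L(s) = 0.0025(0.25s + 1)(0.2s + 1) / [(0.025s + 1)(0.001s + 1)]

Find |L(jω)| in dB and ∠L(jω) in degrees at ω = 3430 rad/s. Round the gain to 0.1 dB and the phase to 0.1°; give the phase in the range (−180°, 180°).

13.6 dB, 16.8°

At ω = 3430 rad/s:
zero (1 + j3430·0.25) = 1 + j857.5 → |·| ≈ 857.5, ∠ ≈ 89.93°
zero (1 + j3430·0.2) = 1 + j686 → |·| ≈ 686, ∠ ≈ 89.92°
pole (1 + j3430·0.025) = 1 + j85.75 → |·| ≈ 85.756, ∠ ≈ 89.33°
pole (1 + j3430·0.001) = 1 + j3.43 → |·| ≈ 3.5728, ∠ ≈ 73.75°
|L| = 0.0025 · 857.5 · 686 / (85.756 · 3.5728) ≈ 4.7998
Gain = 20 log₁₀(4.7998) ≈ 13.62 dB
∠L = (89.93° + 89.92°) − (89.33° + 73.75°) = 16.77°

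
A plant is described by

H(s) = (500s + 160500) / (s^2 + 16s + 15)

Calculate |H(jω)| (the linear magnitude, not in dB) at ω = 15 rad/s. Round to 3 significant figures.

Substitute s = j15:
Numerator: 500(j15) + 160500 = 160500 + j7500
Denominator: (j15)^2 + 16(j15) + 15 = -210 + j240
|N| = √(160500² + 7500²) ≈ 1.6068e+05, ∠N ≈ 2.68°
|D| = √(210² + 240²) ≈ 318.9, ∠D ≈ 131.19°
|H| = 1.6068e+05 / 318.9 ≈ 503.86

504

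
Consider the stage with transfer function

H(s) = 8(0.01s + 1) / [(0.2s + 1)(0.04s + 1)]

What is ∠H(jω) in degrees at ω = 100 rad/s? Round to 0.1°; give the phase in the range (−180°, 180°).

At ω = 100 rad/s:
zero (1 + j100·0.01) = 1 + j1 → |·| ≈ 1.4142, ∠ ≈ 45.00°
pole (1 + j100·0.2) = 1 + j20 → |·| ≈ 20.025, ∠ ≈ 87.14°
pole (1 + j100·0.04) = 1 + j4 → |·| ≈ 4.1231, ∠ ≈ 75.96°
∠H = (45.00°) − (87.14° + 75.96°) = -118.10°

-118.1°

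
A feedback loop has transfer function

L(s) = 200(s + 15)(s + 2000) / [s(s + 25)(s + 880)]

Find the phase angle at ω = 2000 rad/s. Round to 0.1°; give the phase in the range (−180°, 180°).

At s = jω = j2000:
zero (s+15): 15 + j2000 → |·| = √(15²+2000²) = √4000225 ≈ 2000.1, ∠ = arctan(2000/15) ≈ 89.57°
zero (s+2000): 2000 + j2000 → |·| = √(2000²+2000²) = √8000000 ≈ 2828.4, ∠ = arctan(2000/2000) ≈ 45.00°
pole (s+25): 25 + j2000 → |·| = √(25²+2000²) = √4000625 ≈ 2000.2, ∠ = arctan(2000/25) ≈ 89.28°
pole (s+880): 880 + j2000 → |·| = √(880²+2000²) = √4774400 ≈ 2185, ∠ = arctan(2000/880) ≈ 66.25°
pole at origin: |s| = 2000, ∠ = 90.00° (in denominator)
∠L = 134.57° − 245.53° = -110.96°

-111.0°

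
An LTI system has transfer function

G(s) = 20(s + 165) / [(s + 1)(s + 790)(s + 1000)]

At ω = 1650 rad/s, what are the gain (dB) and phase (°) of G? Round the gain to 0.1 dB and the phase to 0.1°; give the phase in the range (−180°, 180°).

-104.9 dB, -128.9°

At s = jω = j1650:
zero (s+165): 165 + j1650 → |·| = √(165²+1650²) = √2749725 ≈ 1658.2, ∠ = arctan(1650/165) ≈ 84.29°
pole (s+1): 1 + j1650 → |·| = √(1²+1650²) = √2722501 ≈ 1650, ∠ = arctan(1650/1) ≈ 89.97°
pole (s+790): 790 + j1650 → |·| = √(790²+1650²) = √3346600 ≈ 1829.4, ∠ = arctan(1650/790) ≈ 64.42°
pole (s+1000): 1000 + j1650 → |·| = √(1000²+1650²) = √3722500 ≈ 1929.4, ∠ = arctan(1650/1000) ≈ 58.78°
|G| = 20 · 1658.2 / 5.8239e+09 ≈ 5.6945e-06
Gain = 20 log₁₀(5.6945e-06) ≈ -104.89 dB
∠G = 84.29° − 213.17° = -128.88°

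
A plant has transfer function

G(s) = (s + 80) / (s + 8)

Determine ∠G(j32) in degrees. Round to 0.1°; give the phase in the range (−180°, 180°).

-54.2°

At s = jω = j32:
zero (s+80): 80 + j32 → |·| = √(80²+32²) = √7424 ≈ 86.163, ∠ = arctan(32/80) ≈ 21.80°
pole (s+8): 8 + j32 → |·| = √(8²+32²) = √1088 ≈ 32.985, ∠ = arctan(32/8) ≈ 75.96°
∠G = 21.80° − 75.96° = -54.16°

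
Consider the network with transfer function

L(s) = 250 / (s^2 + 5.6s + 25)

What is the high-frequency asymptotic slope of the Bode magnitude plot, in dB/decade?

-40 dB/decade

Each pole contributes −20 dB/decade at high frequency; each zero contributes +20 dB/decade.
Net: 0 zero(s) − 2 pole(s) → -40 dB/decade.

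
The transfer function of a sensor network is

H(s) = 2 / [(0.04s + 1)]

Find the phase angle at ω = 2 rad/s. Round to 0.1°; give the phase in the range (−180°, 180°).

At ω = 2 rad/s:
pole (1 + j2·0.04) = 1 + j0.08 → |·| ≈ 1.0032, ∠ ≈ 4.57°
∠H = (0°) − (4.57°) = -4.57°

-4.6°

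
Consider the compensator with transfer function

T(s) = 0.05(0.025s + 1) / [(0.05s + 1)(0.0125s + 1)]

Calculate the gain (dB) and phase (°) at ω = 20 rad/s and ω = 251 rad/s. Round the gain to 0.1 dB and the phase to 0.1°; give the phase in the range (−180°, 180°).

ω = 20: -28.3 dB, -32.5°; ω = 251: -42.3 dB, -76.8°

At ω = 20 rad/s:
zero (1 + j20·0.025) = 1 + j0.5 → |·| ≈ 1.118, ∠ ≈ 26.57°
pole (1 + j20·0.05) = 1 + j1 → |·| ≈ 1.4142, ∠ ≈ 45.00°
pole (1 + j20·0.0125) = 1 + j0.25 → |·| ≈ 1.0308, ∠ ≈ 14.04°
|T| = 0.05 · 1.118 / (1.4142 · 1.0308) ≈ 0.038347
Gain = 20 log₁₀(0.038347) ≈ -28.33 dB
∠T = (26.57°) − (45.00° + 14.04°) = -32.47°

At ω = 251 rad/s:
zero (1 + j251·0.025) = 1 + j6.275 → |·| ≈ 6.3542, ∠ ≈ 80.95°
pole (1 + j251·0.05) = 1 + j12.55 → |·| ≈ 12.59, ∠ ≈ 85.44°
pole (1 + j251·0.0125) = 1 + j3.1375 → |·| ≈ 3.293, ∠ ≈ 72.32°
|T| = 0.05 · 6.3542 / (12.59 · 3.293) ≈ 0.0076633
Gain = 20 log₁₀(0.0076633) ≈ -42.31 dB
∠T = (80.95°) − (85.44° + 72.32°) = -76.81°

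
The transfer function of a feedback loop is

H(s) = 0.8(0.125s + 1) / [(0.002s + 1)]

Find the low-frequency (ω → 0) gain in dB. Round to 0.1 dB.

-1.9 dB

H(0) = 0.8 · 1 / 1 = 0.8
20 log₁₀(0.8) ≈ -1.94 dB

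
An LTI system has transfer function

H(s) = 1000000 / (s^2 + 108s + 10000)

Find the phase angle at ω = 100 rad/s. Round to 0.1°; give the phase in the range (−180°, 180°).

At s = jω = j100:
quadratic: (j100)² + 108·j100 + 10000 = 0 + j10800 → |·| ≈ 10800, ∠ ≈ 90.00°
∠H = 0.00° − 90.00° = -90.00°

-90.0°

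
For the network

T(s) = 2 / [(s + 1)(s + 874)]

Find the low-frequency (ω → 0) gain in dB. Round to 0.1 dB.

-52.8 dB

T(0) = 2 / (1·874) ≈ 0.0022883
20 log₁₀(0.0022883) ≈ -52.81 dB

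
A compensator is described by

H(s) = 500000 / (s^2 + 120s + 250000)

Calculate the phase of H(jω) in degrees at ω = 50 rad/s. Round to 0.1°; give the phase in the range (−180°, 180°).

-1.4°

At s = jω = j50:
quadratic: (j50)² + 120·j50 + 250000 = 247500 + j6000 → |·| ≈ 2.4757e+05, ∠ ≈ 1.39°
∠H = 0.00° − 1.39° = -1.39°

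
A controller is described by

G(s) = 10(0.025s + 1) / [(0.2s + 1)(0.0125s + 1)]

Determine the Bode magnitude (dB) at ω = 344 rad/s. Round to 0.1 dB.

-10.9 dB

At ω = 344 rad/s:
zero (1 + j344·0.025) = 1 + j8.6 → |·| ≈ 8.6579, ∠ ≈ 83.37°
pole (1 + j344·0.2) = 1 + j68.8 → |·| ≈ 68.807, ∠ ≈ 89.17°
pole (1 + j344·0.0125) = 1 + j4.3 → |·| ≈ 4.4147, ∠ ≈ 76.91°
|G| = 10 · 8.6579 / (68.807 · 4.4147) ≈ 0.28502
Gain = 20 log₁₀(0.28502) ≈ -10.90 dB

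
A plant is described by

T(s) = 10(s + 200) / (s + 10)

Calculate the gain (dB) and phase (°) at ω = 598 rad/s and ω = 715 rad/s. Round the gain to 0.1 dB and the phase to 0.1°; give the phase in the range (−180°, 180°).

At s = jω = j598:
zero (s+200): 200 + j598 → |·| = √(200²+598²) = √397604 ≈ 630.56, ∠ = arctan(598/200) ≈ 71.51°
pole (s+10): 10 + j598 → |·| = √(10²+598²) = √357704 ≈ 598.08, ∠ = arctan(598/10) ≈ 89.04°
|T| = 10 · 630.56 / 598.08 ≈ 10.543
Gain = 20 log₁₀(10.543) ≈ 20.46 dB
∠T = 71.51° − 89.04° = -17.53°

At s = jω = j715:
zero (s+200): 200 + j715 → |·| = √(200²+715²) = √551225 ≈ 742.45, ∠ = arctan(715/200) ≈ 74.37°
pole (s+10): 10 + j715 → |·| = √(10²+715²) = √511325 ≈ 715.07, ∠ = arctan(715/10) ≈ 89.20°
|T| = 10 · 742.45 / 715.07 ≈ 10.383
Gain = 20 log₁₀(10.383) ≈ 20.33 dB
∠T = 74.37° − 89.20° = -14.83°

ω = 598: 20.5 dB, -17.5°; ω = 715: 20.3 dB, -14.8°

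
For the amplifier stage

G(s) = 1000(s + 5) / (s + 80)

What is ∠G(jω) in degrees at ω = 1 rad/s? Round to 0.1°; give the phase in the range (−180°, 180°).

10.6°

At s = jω = j1:
zero (s+5): 5 + j1 → |·| = √(5²+1²) = √26 ≈ 5.099, ∠ = arctan(1/5) ≈ 11.31°
pole (s+80): 80 + j1 → |·| = √(80²+1²) = √6401 ≈ 80.006, ∠ = arctan(1/80) ≈ 0.72°
∠G = 11.31° − 0.72° = 10.59°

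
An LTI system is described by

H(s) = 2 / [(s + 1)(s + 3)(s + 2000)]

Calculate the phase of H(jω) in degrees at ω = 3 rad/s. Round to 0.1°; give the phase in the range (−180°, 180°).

At s = jω = j3:
pole (s+1): 1 + j3 → |·| = √(1²+3²) = √10 ≈ 3.1623, ∠ = arctan(3/1) ≈ 71.57°
pole (s+3): 3 + j3 → |·| = √(3²+3²) = √18 ≈ 4.2426, ∠ = arctan(3/3) ≈ 45.00°
pole (s+2000): 2000 + j3 → |·| = √(2000²+3²) = √4000009 ≈ 2000, ∠ = arctan(3/2000) ≈ 0.09°
∠H = 0.00° − 116.66° = -116.66°

-116.7°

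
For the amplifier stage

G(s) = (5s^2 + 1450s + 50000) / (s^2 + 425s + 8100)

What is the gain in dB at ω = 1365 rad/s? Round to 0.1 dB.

Substitute s = j1365:
Numerator: 5(j1365)^2 + 1450(j1365) + 50000 = -9266125 + j1979250
Denominator: (j1365)^2 + 425(j1365) + 8100 = -1855125 + j580125
|N| = √(9266125² + 1979250²) ≈ 9.4752e+06, ∠N ≈ 167.94°
|D| = √(1855125² + 580125²) ≈ 1.9437e+06, ∠D ≈ 162.63°
|G| = 9.4752e+06 / 1.9437e+06 ≈ 4.8748
Gain = 20 log₁₀(4.8748) ≈ 13.76 dB

13.8 dB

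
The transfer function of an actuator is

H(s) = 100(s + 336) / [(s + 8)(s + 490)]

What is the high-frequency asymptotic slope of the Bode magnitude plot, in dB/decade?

-20 dB/decade

Each pole contributes −20 dB/decade at high frequency; each zero contributes +20 dB/decade.
Net: 1 zero(s) − 2 pole(s) → -20 dB/decade.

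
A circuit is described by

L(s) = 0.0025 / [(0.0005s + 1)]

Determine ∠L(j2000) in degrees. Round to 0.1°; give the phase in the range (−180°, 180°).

At ω = 2000 rad/s:
pole (1 + j2000·0.0005) = 1 + j1 → |·| ≈ 1.4142, ∠ ≈ 45.00°
∠L = (0°) − (45.00°) = -45.00°

-45.0°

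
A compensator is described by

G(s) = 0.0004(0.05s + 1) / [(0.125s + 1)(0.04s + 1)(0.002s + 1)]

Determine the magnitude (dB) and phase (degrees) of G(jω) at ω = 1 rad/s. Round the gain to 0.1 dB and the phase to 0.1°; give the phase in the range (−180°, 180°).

At ω = 1 rad/s:
zero (1 + j1·0.05) = 1 + j0.05 → |·| ≈ 1.0012, ∠ ≈ 2.86°
pole (1 + j1·0.125) = 1 + j0.125 → |·| ≈ 1.0078, ∠ ≈ 7.13°
pole (1 + j1·0.04) = 1 + j0.04 → |·| ≈ 1.0008, ∠ ≈ 2.29°
pole (1 + j1·0.002) = 1 + j0.002 → |·| ≈ 1, ∠ ≈ 0.11°
|G| = 0.0004 · 1.0012 / (1.0078 · 1.0008 · 1) ≈ 0.00039706
Gain = 20 log₁₀(0.00039706) ≈ -68.02 dB
∠G = (2.86°) − (7.13° + 2.29° + 0.11°) = -6.67°

-68.0 dB, -6.7°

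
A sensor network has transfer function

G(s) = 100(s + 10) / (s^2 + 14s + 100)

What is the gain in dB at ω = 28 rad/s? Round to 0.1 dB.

11.5 dB

At s = jω = j28:
zero (s+10): 10 + j28 → |·| = √(10²+28²) = √884 ≈ 29.732, ∠ = arctan(28/10) ≈ 70.35°
quadratic: (j28)² + 14·j28 + 100 = -684 + j392 → |·| ≈ 788.37, ∠ ≈ 150.18°
|G| = 100 · 29.732 / 788.37 ≈ 3.7713
Gain = 20 log₁₀(3.7713) ≈ 11.53 dB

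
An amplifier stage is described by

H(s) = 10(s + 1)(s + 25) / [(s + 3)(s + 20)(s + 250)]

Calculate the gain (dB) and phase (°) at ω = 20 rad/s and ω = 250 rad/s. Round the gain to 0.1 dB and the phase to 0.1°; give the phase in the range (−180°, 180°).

ω = 20: -27.0 dB, -5.2°; ω = 250: -31.0 dB, -45.7°

At s = jω = j20:
zero (s+1): 1 + j20 → |·| = √(1²+20²) = √401 ≈ 20.025, ∠ = arctan(20/1) ≈ 87.14°
zero (s+25): 25 + j20 → |·| = √(25²+20²) = √1025 ≈ 32.016, ∠ = arctan(20/25) ≈ 38.66°
pole (s+3): 3 + j20 → |·| = √(3²+20²) = √409 ≈ 20.224, ∠ = arctan(20/3) ≈ 81.47°
pole (s+20): 20 + j20 → |·| = √(20²+20²) = √800 ≈ 28.284, ∠ = arctan(20/20) ≈ 45.00°
pole (s+250): 250 + j20 → |·| = √(250²+20²) = √62900 ≈ 250.8, ∠ = arctan(20/250) ≈ 4.57°
|H| = 10 · 641.12 / 1.4346e+05 ≈ 0.04469
Gain = 20 log₁₀(0.04469) ≈ -27.00 dB
∠H = 125.80° − 131.04° = -5.24°

At s = jω = j250:
zero (s+1): 1 + j250 → |·| = √(1²+250²) = √62501 ≈ 250, ∠ = arctan(250/1) ≈ 89.77°
zero (s+25): 25 + j250 → |·| = √(25²+250²) = √63125 ≈ 251.25, ∠ = arctan(250/25) ≈ 84.29°
pole (s+3): 3 + j250 → |·| = √(3²+250²) = √62509 ≈ 250.02, ∠ = arctan(250/3) ≈ 89.31°
pole (s+20): 20 + j250 → |·| = √(20²+250²) = √62900 ≈ 250.8, ∠ = arctan(250/20) ≈ 85.43°
pole (s+250): 250 + j250 → |·| = √(250²+250²) = √125000 ≈ 353.55, ∠ = arctan(250/250) ≈ 45.00°
|H| = 10 · 62812 / 2.2169e+07 ≈ 0.028333
Gain = 20 log₁₀(0.028333) ≈ -30.95 dB
∠H = 174.06° − 219.74° = -45.68°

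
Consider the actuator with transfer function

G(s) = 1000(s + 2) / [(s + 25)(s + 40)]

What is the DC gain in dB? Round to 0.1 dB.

G(0) = 1000·2 / (25·40) = 2
20 log₁₀(2) ≈ 6.02 dB

6.0 dB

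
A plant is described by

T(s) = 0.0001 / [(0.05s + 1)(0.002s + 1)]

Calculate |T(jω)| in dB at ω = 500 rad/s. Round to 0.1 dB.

-111.0 dB

At ω = 500 rad/s:
pole (1 + j500·0.05) = 1 + j25 → |·| ≈ 25.02, ∠ ≈ 87.71°
pole (1 + j500·0.002) = 1 + j1 → |·| ≈ 1.4142, ∠ ≈ 45.00°
|T| = 0.0001 · 1 / (25.02 · 1.4142) ≈ 2.8262e-06
Gain = 20 log₁₀(2.8262e-06) ≈ -110.98 dB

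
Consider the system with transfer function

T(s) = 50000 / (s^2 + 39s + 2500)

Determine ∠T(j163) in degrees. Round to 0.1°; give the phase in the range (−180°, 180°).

At s = jω = j163:
quadratic: (j163)² + 39·j163 + 2500 = -24069 + j6357 → |·| ≈ 24894, ∠ ≈ 165.21°
∠T = 0.00° − 165.21° = -165.21°

-165.2°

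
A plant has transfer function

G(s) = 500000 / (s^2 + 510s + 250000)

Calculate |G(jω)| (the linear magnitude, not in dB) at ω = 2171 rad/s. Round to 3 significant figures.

0.109

At s = jω = j2171:
quadratic: (j2171)² + 510·j2171 + 250000 = -4463241 + j1107210 → |·| ≈ 4.5985e+06, ∠ ≈ 166.07°
|G| = 500000 / 4.5985e+06 ≈ 0.10873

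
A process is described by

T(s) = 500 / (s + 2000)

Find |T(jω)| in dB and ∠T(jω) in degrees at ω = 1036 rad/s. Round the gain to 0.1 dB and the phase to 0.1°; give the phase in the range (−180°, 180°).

Substitute s = j1036:
Numerator: 500 = 500 + j0
Denominator: (j1036) + 2000 = 2000 + j1036
|N| = √(500² + 0²) ≈ 500, ∠N ≈ 0.00°
|D| = √(2000² + 1036²) ≈ 2252.4, ∠D ≈ 27.38°
|T| = 500 / 2252.4 ≈ 0.22199
Gain = 20 log₁₀(0.22199) ≈ -13.07 dB
∠T = 0.00° − 27.38° = -27.38°

-13.1 dB, -27.4°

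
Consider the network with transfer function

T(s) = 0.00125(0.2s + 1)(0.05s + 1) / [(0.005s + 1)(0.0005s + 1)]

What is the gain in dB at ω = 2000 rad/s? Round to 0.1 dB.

At ω = 2000 rad/s:
zero (1 + j2000·0.2) = 1 + j400 → |·| ≈ 400, ∠ ≈ 89.86°
zero (1 + j2000·0.05) = 1 + j100 → |·| ≈ 100, ∠ ≈ 89.43°
pole (1 + j2000·0.005) = 1 + j10 → |·| ≈ 10.05, ∠ ≈ 84.29°
pole (1 + j2000·0.0005) = 1 + j1 → |·| ≈ 1.4142, ∠ ≈ 45.00°
|T| = 0.00125 · 400 · 100 / (10.05 · 1.4142) ≈ 3.518
Gain = 20 log₁₀(3.518) ≈ 10.93 dB

10.9 dB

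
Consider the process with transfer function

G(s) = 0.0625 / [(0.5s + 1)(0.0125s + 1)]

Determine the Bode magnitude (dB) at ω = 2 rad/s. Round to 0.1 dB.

At ω = 2 rad/s:
pole (1 + j2·0.5) = 1 + j1 → |·| ≈ 1.4142, ∠ ≈ 45.00°
pole (1 + j2·0.0125) = 1 + j0.025 → |·| ≈ 1.0003, ∠ ≈ 1.43°
|G| = 0.0625 · 1 / (1.4142 · 1.0003) ≈ 0.044181
Gain = 20 log₁₀(0.044181) ≈ -27.10 dB

-27.1 dB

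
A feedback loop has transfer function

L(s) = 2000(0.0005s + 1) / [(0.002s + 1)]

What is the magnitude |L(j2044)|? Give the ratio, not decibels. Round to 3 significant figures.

680

At ω = 2044 rad/s:
zero (1 + j2044·0.0005) = 1 + j1.022 → |·| ≈ 1.4299, ∠ ≈ 45.62°
pole (1 + j2044·0.002) = 1 + j4.088 → |·| ≈ 4.2085, ∠ ≈ 76.25°
|L| = 2000 · 1.4299 / (4.2085) ≈ 679.53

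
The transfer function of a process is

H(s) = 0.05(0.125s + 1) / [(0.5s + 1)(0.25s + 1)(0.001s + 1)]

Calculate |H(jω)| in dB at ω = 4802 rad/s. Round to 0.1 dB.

-113.5 dB

At ω = 4802 rad/s:
zero (1 + j4802·0.125) = 1 + j600.25 → |·| ≈ 600.25, ∠ ≈ 89.90°
pole (1 + j4802·0.5) = 1 + j2401 → |·| ≈ 2401, ∠ ≈ 89.98°
pole (1 + j4802·0.25) = 1 + j1200.5 → |·| ≈ 1200.5, ∠ ≈ 89.95°
pole (1 + j4802·0.001) = 1 + j4.802 → |·| ≈ 4.905, ∠ ≈ 78.24°
|H| = 0.05 · 600.25 / (2401 · 1200.5 · 4.905) ≈ 2.1228e-06
Gain = 20 log₁₀(2.1228e-06) ≈ -113.46 dB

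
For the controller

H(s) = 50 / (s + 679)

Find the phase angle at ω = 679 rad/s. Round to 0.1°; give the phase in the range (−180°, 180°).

-45.0°

Substitute s = j679:
Numerator: 50 = 50 + j0
Denominator: (j679) + 679 = 679 + j679
|N| = √(50² + 0²) ≈ 50, ∠N ≈ 0.00°
|D| = √(679² + 679²) ≈ 960.25, ∠D ≈ 45.00°
∠H = 0.00° − 45.00° = -45.00°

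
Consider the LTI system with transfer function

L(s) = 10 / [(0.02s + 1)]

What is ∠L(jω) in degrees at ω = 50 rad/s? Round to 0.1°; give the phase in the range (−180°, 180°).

-45.0°

At ω = 50 rad/s:
pole (1 + j50·0.02) = 1 + j1 → |·| ≈ 1.4142, ∠ ≈ 45.00°
∠L = (0°) − (45.00°) = -45.00°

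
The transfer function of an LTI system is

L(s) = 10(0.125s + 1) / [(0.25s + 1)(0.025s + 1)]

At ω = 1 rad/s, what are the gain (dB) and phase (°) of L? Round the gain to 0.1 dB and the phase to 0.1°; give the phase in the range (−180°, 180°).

At ω = 1 rad/s:
zero (1 + j1·0.125) = 1 + j0.125 → |·| ≈ 1.0078, ∠ ≈ 7.13°
pole (1 + j1·0.25) = 1 + j0.25 → |·| ≈ 1.0308, ∠ ≈ 14.04°
pole (1 + j1·0.025) = 1 + j0.025 → |·| ≈ 1.0003, ∠ ≈ 1.43°
|L| = 10 · 1.0078 / (1.0308 · 1.0003) ≈ 9.7739
Gain = 20 log₁₀(9.7739) ≈ 19.80 dB
∠L = (7.13°) − (14.04° + 1.43°) = -8.34°

19.8 dB, -8.3°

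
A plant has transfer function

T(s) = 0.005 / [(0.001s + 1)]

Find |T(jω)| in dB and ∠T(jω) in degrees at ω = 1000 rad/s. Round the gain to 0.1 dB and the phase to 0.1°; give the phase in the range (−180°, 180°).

At ω = 1000 rad/s:
pole (1 + j1000·0.001) = 1 + j1 → |·| ≈ 1.4142, ∠ ≈ 45.00°
|T| = 0.005 · 1 / (1.4142) ≈ 0.0035356
Gain = 20 log₁₀(0.0035356) ≈ -49.03 dB
∠T = (0°) − (45.00°) = -45.00°

-49.0 dB, -45.0°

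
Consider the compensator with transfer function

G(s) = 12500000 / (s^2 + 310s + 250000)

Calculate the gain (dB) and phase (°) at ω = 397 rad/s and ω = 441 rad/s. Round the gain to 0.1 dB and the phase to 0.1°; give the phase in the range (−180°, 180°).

ω = 397: 38.2 dB, -53.1°; ω = 441: 38.6 dB, -67.9°

At s = jω = j397:
quadratic: (j397)² + 310·j397 + 250000 = 92391 + j123070 → |·| ≈ 1.5389e+05, ∠ ≈ 53.10°
|G| = 12500000 / 1.5389e+05 ≈ 81.227
Gain = 20 log₁₀(81.227) ≈ 38.19 dB
∠G = 0.00° − 53.10° = -53.10°

At s = jω = j441:
quadratic: (j441)² + 310·j441 + 250000 = 55519 + j136710 → |·| ≈ 1.4755e+05, ∠ ≈ 67.90°
|G| = 12500000 / 1.4755e+05 ≈ 84.717
Gain = 20 log₁₀(84.717) ≈ 38.56 dB
∠G = 0.00° − 67.90° = -67.90°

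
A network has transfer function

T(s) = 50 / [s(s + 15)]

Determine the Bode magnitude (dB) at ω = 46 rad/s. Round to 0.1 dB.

At s = jω = j46:
pole (s+15): 15 + j46 → |·| = √(15²+46²) = √2341 ≈ 48.384, ∠ = arctan(46/15) ≈ 71.94°
pole at origin: |s| = 46, ∠ = 90.00° (in denominator)
|T| = 50 / 2225.7 ≈ 0.022465
Gain = 20 log₁₀(0.022465) ≈ -32.97 dB

-33.0 dB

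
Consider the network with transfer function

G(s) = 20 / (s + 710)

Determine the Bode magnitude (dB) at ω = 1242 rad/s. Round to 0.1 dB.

Substitute s = j1242:
Numerator: 20 = 20 + j0
Denominator: (j1242) + 710 = 710 + j1242
|N| = √(20² + 0²) ≈ 20, ∠N ≈ 0.00°
|D| = √(710² + 1242²) ≈ 1430.6, ∠D ≈ 60.25°
|G| = 20 / 1430.6 ≈ 0.01398
Gain = 20 log₁₀(0.01398) ≈ -37.09 dB

-37.1 dB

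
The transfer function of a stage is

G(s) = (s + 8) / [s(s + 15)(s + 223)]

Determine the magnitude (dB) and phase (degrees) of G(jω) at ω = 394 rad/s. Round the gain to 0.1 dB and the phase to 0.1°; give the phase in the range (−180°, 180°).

At s = jω = j394:
zero (s+8): 8 + j394 → |·| = √(8²+394²) = √155300 ≈ 394.08, ∠ = arctan(394/8) ≈ 88.84°
pole (s+15): 15 + j394 → |·| = √(15²+394²) = √155461 ≈ 394.29, ∠ = arctan(394/15) ≈ 87.82°
pole (s+223): 223 + j394 → |·| = √(223²+394²) = √204965 ≈ 452.73, ∠ = arctan(394/223) ≈ 60.49°
pole at origin: |s| = 394, ∠ = 90.00° (in denominator)
|G| = 1 · 394.08 / 7.0332e+07 ≈ 5.6031e-06
Gain = 20 log₁₀(5.6031e-06) ≈ -105.03 dB
∠G = 88.84° − 238.31° = -149.47°

-105.0 dB, -149.5°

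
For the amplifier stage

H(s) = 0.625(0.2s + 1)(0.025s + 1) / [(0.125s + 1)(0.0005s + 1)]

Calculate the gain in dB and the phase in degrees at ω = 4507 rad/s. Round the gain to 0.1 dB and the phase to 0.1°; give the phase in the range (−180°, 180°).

33.2 dB, 23.5°

At ω = 4507 rad/s:
zero (1 + j4507·0.2) = 1 + j901.4 → |·| ≈ 901.4, ∠ ≈ 89.94°
zero (1 + j4507·0.025) = 1 + j112.675 → |·| ≈ 112.68, ∠ ≈ 89.49°
pole (1 + j4507·0.125) = 1 + j563.375 → |·| ≈ 563.38, ∠ ≈ 89.90°
pole (1 + j4507·0.0005) = 1 + j2.2535 → |·| ≈ 2.4654, ∠ ≈ 66.07°
|H| = 0.625 · 901.4 · 112.68 / (563.38 · 2.4654) ≈ 45.704
Gain = 20 log₁₀(45.704) ≈ 33.20 dB
∠H = (89.94° + 89.49°) − (89.90° + 66.07°) = 23.46°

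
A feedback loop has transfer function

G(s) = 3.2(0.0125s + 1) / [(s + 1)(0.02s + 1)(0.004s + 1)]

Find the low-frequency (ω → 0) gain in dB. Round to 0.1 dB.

10.1 dB

G(0) = 3.2 · 1 / 1 = 3.2
20 log₁₀(3.2) ≈ 10.10 dB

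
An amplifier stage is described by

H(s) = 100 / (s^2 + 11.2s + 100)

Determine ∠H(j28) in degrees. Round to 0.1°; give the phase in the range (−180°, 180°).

-155.4°

At s = jω = j28:
quadratic: (j28)² + 11.2·j28 + 100 = -684 + j313.6 → |·| ≈ 752.46, ∠ ≈ 155.37°
∠H = 0.00° − 155.37° = -155.37°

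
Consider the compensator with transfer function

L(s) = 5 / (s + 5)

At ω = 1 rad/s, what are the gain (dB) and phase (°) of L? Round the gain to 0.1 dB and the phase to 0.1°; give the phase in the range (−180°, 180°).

Substitute s = j1:
Numerator: 5 = 5 + j0
Denominator: (j1) + 5 = 5 + j1
|N| = √(5² + 0²) ≈ 5, ∠N ≈ 0.00°
|D| = √(5² + 1²) ≈ 5.099, ∠D ≈ 11.31°
|L| = 5 / 5.099 ≈ 0.98058
Gain = 20 log₁₀(0.98058) ≈ -0.17 dB
∠L = 0.00° − 11.31° = -11.31°

-0.2 dB, -11.3°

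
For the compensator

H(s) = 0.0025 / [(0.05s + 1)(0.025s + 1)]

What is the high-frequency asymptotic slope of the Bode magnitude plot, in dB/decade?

Each pole contributes −20 dB/decade at high frequency; each zero contributes +20 dB/decade.
Net: 0 zero(s) − 2 pole(s) → -40 dB/decade.

-40 dB/decade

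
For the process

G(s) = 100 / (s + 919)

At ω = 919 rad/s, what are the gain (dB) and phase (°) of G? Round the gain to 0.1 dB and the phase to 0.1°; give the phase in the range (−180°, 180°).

-22.3 dB, -45.0°

Substitute s = j919:
Numerator: 100 = 100 + j0
Denominator: (j919) + 919 = 919 + j919
|N| = √(100² + 0²) ≈ 100, ∠N ≈ 0.00°
|D| = √(919² + 919²) ≈ 1299.7, ∠D ≈ 45.00°
|G| = 100 / 1299.7 ≈ 0.076941
Gain = 20 log₁₀(0.076941) ≈ -22.28 dB
∠G = 0.00° − 45.00° = -45.00°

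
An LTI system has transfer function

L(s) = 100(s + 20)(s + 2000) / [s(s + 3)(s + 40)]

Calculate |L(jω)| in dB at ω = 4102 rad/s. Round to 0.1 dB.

At s = jω = j4102:
zero (s+20): 20 + j4102 → |·| = √(20²+4102²) = √16826804 ≈ 4102, ∠ = arctan(4102/20) ≈ 89.72°
zero (s+2000): 2000 + j4102 → |·| = √(2000²+4102²) = √20826404 ≈ 4563.6, ∠ = arctan(4102/2000) ≈ 64.01°
pole (s+3): 3 + j4102 → |·| = √(3²+4102²) = √16826413 ≈ 4102, ∠ = arctan(4102/3) ≈ 89.96°
pole (s+40): 40 + j4102 → |·| = √(40²+4102²) = √16828004 ≈ 4102.2, ∠ = arctan(4102/40) ≈ 89.44°
pole at origin: |s| = 4102, ∠ = 90.00° (in denominator)
|L| = 100 · 1.872e+07 / 6.9025e+10 ≈ 0.027121
Gain = 20 log₁₀(0.027121) ≈ -31.33 dB

-31.3 dB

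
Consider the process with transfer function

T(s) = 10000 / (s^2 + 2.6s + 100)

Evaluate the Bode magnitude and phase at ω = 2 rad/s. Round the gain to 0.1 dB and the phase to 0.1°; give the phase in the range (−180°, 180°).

At s = jω = j2:
quadratic: (j2)² + 2.6·j2 + 100 = 96 + j5.2 → |·| ≈ 96.141, ∠ ≈ 3.10°
|T| = 10000 / 96.141 ≈ 104.01
Gain = 20 log₁₀(104.01) ≈ 40.34 dB
∠T = 0.00° − 3.10° = -3.10°

40.3 dB, -3.1°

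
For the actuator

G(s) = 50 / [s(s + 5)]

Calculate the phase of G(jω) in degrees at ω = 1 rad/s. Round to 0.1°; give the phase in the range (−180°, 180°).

At s = jω = j1:
pole (s+5): 5 + j1 → |·| = √(5²+1²) = √26 ≈ 5.099, ∠ = arctan(1/5) ≈ 11.31°
pole at origin: |s| = 1, ∠ = 90.00° (in denominator)
∠G = 0.00° − 101.31° = -101.31°

-101.3°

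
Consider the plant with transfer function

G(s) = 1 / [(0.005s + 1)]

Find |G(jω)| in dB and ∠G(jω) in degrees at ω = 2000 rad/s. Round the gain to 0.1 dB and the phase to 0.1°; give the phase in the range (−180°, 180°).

At ω = 2000 rad/s:
pole (1 + j2000·0.005) = 1 + j10 → |·| ≈ 10.05, ∠ ≈ 84.29°
|G| = 1 · 1 / (10.05) ≈ 0.099502
Gain = 20 log₁₀(0.099502) ≈ -20.04 dB
∠G = (0°) − (84.29°) = -84.29°

-20.0 dB, -84.3°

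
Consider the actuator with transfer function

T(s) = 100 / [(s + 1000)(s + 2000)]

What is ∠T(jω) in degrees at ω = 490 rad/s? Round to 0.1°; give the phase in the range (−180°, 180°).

-39.9°

At s = jω = j490:
pole (s+1000): 1000 + j490 → |·| = √(1000²+490²) = √1240100 ≈ 1113.6, ∠ = arctan(490/1000) ≈ 26.10°
pole (s+2000): 2000 + j490 → |·| = √(2000²+490²) = √4240100 ≈ 2059.2, ∠ = arctan(490/2000) ≈ 13.77°
∠T = 0.00° − 39.87° = -39.87°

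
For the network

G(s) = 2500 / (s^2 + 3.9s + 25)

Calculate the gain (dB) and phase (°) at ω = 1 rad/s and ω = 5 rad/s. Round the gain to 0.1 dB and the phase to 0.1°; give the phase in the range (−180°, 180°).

At s = jω = j1:
quadratic: (j1)² + 3.9·j1 + 25 = 24 + j3.9 → |·| ≈ 24.315, ∠ ≈ 9.23°
|G| = 2500 / 24.315 ≈ 102.82
Gain = 20 log₁₀(102.82) ≈ 40.24 dB
∠G = 0.00° − 9.23° = -9.23°

At s = jω = j5:
quadratic: (j5)² + 3.9·j5 + 25 = 0 + j19.5 → |·| ≈ 19.5, ∠ ≈ 90.00°
|G| = 2500 / 19.5 ≈ 128.21
Gain = 20 log₁₀(128.21) ≈ 42.16 dB
∠G = 0.00° − 90.00° = -90.00°

ω = 1: 40.2 dB, -9.2°; ω = 5: 42.2 dB, -90.0°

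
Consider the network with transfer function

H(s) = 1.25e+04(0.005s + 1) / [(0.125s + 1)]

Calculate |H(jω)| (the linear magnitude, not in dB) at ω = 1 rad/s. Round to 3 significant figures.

At ω = 1 rad/s:
zero (1 + j1·0.005) = 1 + j0.005 → |·| ≈ 1, ∠ ≈ 0.29°
pole (1 + j1·0.125) = 1 + j0.125 → |·| ≈ 1.0078, ∠ ≈ 7.13°
|H| = 1.25e+04 · 1 / (1.0078) ≈ 12403

1.24e+04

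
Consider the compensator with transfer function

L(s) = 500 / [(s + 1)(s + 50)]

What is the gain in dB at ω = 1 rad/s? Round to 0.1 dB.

17.0 dB

At s = jω = j1:
pole (s+1): 1 + j1 → |·| = √(1²+1²) = √2 ≈ 1.4142, ∠ = arctan(1/1) ≈ 45.00°
pole (s+50): 50 + j1 → |·| = √(50²+1²) = √2501 ≈ 50.01, ∠ = arctan(1/50) ≈ 1.15°
|L| = 500 / 70.724 ≈ 7.0697
Gain = 20 log₁₀(7.0697) ≈ 16.99 dB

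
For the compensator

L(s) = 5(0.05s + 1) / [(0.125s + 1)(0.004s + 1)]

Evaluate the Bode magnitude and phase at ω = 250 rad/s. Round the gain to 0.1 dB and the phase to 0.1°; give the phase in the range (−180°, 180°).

3.0 dB, -47.7°

At ω = 250 rad/s:
zero (1 + j250·0.05) = 1 + j12.5 → |·| ≈ 12.54, ∠ ≈ 85.43°
pole (1 + j250·0.125) = 1 + j31.25 → |·| ≈ 31.266, ∠ ≈ 88.17°
pole (1 + j250·0.004) = 1 + j1 → |·| ≈ 1.4142, ∠ ≈ 45.00°
|L| = 5 · 12.54 / (31.266 · 1.4142) ≈ 1.418
Gain = 20 log₁₀(1.418) ≈ 3.03 dB
∠L = (85.43°) − (88.17° + 45.00°) = -47.74°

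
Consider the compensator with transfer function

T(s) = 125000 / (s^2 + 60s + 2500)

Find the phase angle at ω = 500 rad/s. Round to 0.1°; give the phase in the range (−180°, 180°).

-173.1°

At s = jω = j500:
quadratic: (j500)² + 60·j500 + 2500 = -247500 + j30000 → |·| ≈ 2.4931e+05, ∠ ≈ 173.09°
∠T = 0.00° − 173.09° = -173.09°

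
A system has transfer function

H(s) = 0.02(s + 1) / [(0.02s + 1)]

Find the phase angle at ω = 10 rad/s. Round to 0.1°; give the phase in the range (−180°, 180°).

73.0°

At ω = 10 rad/s:
zero (1 + j10·1) = 1 + j10 → |·| ≈ 10.05, ∠ ≈ 84.29°
pole (1 + j10·0.02) = 1 + j0.2 → |·| ≈ 1.0198, ∠ ≈ 11.31°
∠H = (84.29°) − (11.31°) = 72.98°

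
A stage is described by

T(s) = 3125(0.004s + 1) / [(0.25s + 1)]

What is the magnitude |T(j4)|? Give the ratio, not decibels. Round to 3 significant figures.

2.21e+03

At ω = 4 rad/s:
zero (1 + j4·0.004) = 1 + j0.016 → |·| ≈ 1.0001, ∠ ≈ 0.92°
pole (1 + j4·0.25) = 1 + j1 → |·| ≈ 1.4142, ∠ ≈ 45.00°
|T| = 3125 · 1.0001 / (1.4142) ≈ 2210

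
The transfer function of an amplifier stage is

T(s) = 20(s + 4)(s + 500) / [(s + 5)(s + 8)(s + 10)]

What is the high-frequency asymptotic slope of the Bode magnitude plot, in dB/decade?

-20 dB/decade

Each pole contributes −20 dB/decade at high frequency; each zero contributes +20 dB/decade.
Net: 2 zero(s) − 3 pole(s) → -20 dB/decade.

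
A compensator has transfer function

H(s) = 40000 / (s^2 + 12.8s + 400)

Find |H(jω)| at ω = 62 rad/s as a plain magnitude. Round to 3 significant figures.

11.3

At s = jω = j62:
quadratic: (j62)² + 12.8·j62 + 400 = -3444 + j793.6 → |·| ≈ 3534.3, ∠ ≈ 167.02°
|H| = 40000 / 3534.3 ≈ 11.318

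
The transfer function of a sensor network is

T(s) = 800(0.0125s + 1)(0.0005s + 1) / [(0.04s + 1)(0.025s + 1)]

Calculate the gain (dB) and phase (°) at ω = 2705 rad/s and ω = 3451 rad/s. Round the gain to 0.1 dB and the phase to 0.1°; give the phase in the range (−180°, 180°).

At ω = 2705 rad/s:
zero (1 + j2705·0.0125) = 1 + j33.8125 → |·| ≈ 33.827, ∠ ≈ 88.31°
zero (1 + j2705·0.0005) = 1 + j1.3525 → |·| ≈ 1.682, ∠ ≈ 53.52°
pole (1 + j2705·0.04) = 1 + j108.2 → |·| ≈ 108.2, ∠ ≈ 89.47°
pole (1 + j2705·0.025) = 1 + j67.625 → |·| ≈ 67.632, ∠ ≈ 89.15°
|T| = 800 · 33.827 · 1.682 / (108.2 · 67.632) ≈ 6.2201
Gain = 20 log₁₀(6.2201) ≈ 15.88 dB
∠T = (88.31° + 53.52°) − (89.47° + 89.15°) = -36.79°

At ω = 3451 rad/s:
zero (1 + j3451·0.0125) = 1 + j43.1375 → |·| ≈ 43.149, ∠ ≈ 88.67°
zero (1 + j3451·0.0005) = 1 + j1.7255 → |·| ≈ 1.9943, ∠ ≈ 59.91°
pole (1 + j3451·0.04) = 1 + j138.04 → |·| ≈ 138.04, ∠ ≈ 89.58°
pole (1 + j3451·0.025) = 1 + j86.275 → |·| ≈ 86.281, ∠ ≈ 89.34°
|T| = 800 · 43.149 · 1.9943 / (138.04 · 86.281) ≈ 5.78
Gain = 20 log₁₀(5.78) ≈ 15.24 dB
∠T = (88.67° + 59.91°) − (89.58° + 89.34°) = -30.34°

ω = 2705: 15.9 dB, -36.8°; ω = 3451: 15.2 dB, -30.3°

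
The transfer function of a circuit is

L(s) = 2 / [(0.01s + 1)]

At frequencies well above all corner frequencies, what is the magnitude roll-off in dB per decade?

-20 dB/decade

Each pole contributes −20 dB/decade at high frequency; each zero contributes +20 dB/decade.
Net: 0 zero(s) − 1 pole(s) → -20 dB/decade.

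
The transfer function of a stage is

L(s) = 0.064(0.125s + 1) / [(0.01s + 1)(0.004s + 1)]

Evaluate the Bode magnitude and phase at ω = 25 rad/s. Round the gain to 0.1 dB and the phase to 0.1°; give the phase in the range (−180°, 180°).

-13.9 dB, 52.5°

At ω = 25 rad/s:
zero (1 + j25·0.125) = 1 + j3.125 → |·| ≈ 3.2811, ∠ ≈ 72.26°
pole (1 + j25·0.01) = 1 + j0.25 → |·| ≈ 1.0308, ∠ ≈ 14.04°
pole (1 + j25·0.004) = 1 + j0.1 → |·| ≈ 1.005, ∠ ≈ 5.71°
|L| = 0.064 · 3.2811 / (1.0308 · 1.005) ≈ 0.2027
Gain = 20 log₁₀(0.2027) ≈ -13.86 dB
∠L = (72.26°) − (14.04° + 5.71°) = 52.51°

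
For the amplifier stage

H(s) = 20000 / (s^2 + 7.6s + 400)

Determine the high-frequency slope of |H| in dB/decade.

-40 dB/decade

Each pole contributes −20 dB/decade at high frequency; each zero contributes +20 dB/decade.
Net: 0 zero(s) − 2 pole(s) → -40 dB/decade.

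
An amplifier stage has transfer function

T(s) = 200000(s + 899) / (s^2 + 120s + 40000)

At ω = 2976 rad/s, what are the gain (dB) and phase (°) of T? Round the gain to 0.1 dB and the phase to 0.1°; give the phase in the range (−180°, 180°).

At s = jω = j2976:
zero (s+899): 899 + j2976 → |·| = √(899²+2976²) = √9664777 ≈ 3108.8, ∠ = arctan(2976/899) ≈ 73.19°
quadratic: (j2976)² + 120·j2976 + 40000 = -8816576 + j357120 → |·| ≈ 8.8238e+06, ∠ ≈ 177.68°
|T| = 200000 · 3108.8 / 8.8238e+06 ≈ 70.464
Gain = 20 log₁₀(70.464) ≈ 36.96 dB
∠T = 73.19° − 177.68° = -104.49°

37.0 dB, -104.5°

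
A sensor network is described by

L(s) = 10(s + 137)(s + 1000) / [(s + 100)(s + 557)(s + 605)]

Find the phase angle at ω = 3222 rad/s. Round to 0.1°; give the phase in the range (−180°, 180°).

At s = jω = j3222:
zero (s+137): 137 + j3222 → |·| = √(137²+3222²) = √10400053 ≈ 3224.9, ∠ = arctan(3222/137) ≈ 87.57°
zero (s+1000): 1000 + j3222 → |·| = √(1000²+3222²) = √11381284 ≈ 3373.6, ∠ = arctan(3222/1000) ≈ 72.76°
pole (s+100): 100 + j3222 → |·| = √(100²+3222²) = √10391284 ≈ 3223.6, ∠ = arctan(3222/100) ≈ 88.22°
pole (s+557): 557 + j3222 → |·| = √(557²+3222²) = √10691533 ≈ 3269.8, ∠ = arctan(3222/557) ≈ 80.19°
pole (s+605): 605 + j3222 → |·| = √(605²+3222²) = √10747309 ≈ 3278.3, ∠ = arctan(3222/605) ≈ 79.37°
∠L = 160.33° − 247.78° = -87.45°

-87.5°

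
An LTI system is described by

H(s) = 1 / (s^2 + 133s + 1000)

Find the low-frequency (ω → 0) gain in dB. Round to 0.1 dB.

H(0) = 1 / 1000 = 0.001
20 log₁₀(0.001) ≈ -60.00 dB

-60.0 dB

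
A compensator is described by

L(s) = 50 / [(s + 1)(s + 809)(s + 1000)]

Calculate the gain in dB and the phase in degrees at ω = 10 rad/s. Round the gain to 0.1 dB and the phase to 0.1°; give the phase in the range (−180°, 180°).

At s = jω = j10:
pole (s+1): 1 + j10 → |·| = √(1²+10²) = √101 ≈ 10.05, ∠ = arctan(10/1) ≈ 84.29°
pole (s+809): 809 + j10 → |·| = √(809²+10²) = √654581 ≈ 809.06, ∠ = arctan(10/809) ≈ 0.71°
pole (s+1000): 1000 + j10 → |·| = √(1000²+10²) = √1000100 ≈ 1000, ∠ = arctan(10/1000) ≈ 0.57°
|L| = 50 / 8.1311e+06 ≈ 6.1492e-06
Gain = 20 log₁₀(6.1492e-06) ≈ -104.22 dB
∠L = 0.00° − 85.57° = -85.57°

-104.2 dB, -85.6°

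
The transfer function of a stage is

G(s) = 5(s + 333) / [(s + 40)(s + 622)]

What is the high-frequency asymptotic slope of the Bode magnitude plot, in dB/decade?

-20 dB/decade

Each pole contributes −20 dB/decade at high frequency; each zero contributes +20 dB/decade.
Net: 1 zero(s) − 2 pole(s) → -20 dB/decade.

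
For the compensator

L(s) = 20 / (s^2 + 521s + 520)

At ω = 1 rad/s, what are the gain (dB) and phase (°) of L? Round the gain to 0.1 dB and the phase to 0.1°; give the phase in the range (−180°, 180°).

-31.3 dB, -45.1°

Substitute s = j1:
Numerator: 20 = 20 + j0
Denominator: (j1)^2 + 521(j1) + 520 = 519 + j521
|N| = √(20² + 0²) ≈ 20, ∠N ≈ 0.00°
|D| = √(519² + 521²) ≈ 735.39, ∠D ≈ 45.11°
|L| = 20 / 735.39 ≈ 0.027196
Gain = 20 log₁₀(0.027196) ≈ -31.31 dB
∠L = 0.00° − 45.11° = -45.11°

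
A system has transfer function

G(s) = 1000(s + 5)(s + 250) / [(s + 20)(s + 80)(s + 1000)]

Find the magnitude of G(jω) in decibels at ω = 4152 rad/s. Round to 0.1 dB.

-12.6 dB

At s = jω = j4152:
zero (s+5): 5 + j4152 → |·| = √(5²+4152²) = √17239129 ≈ 4152, ∠ = arctan(4152/5) ≈ 89.93°
zero (s+250): 250 + j4152 → |·| = √(250²+4152²) = √17301604 ≈ 4159.5, ∠ = arctan(4152/250) ≈ 86.55°
pole (s+20): 20 + j4152 → |·| = √(20²+4152²) = √17239504 ≈ 4152, ∠ = arctan(4152/20) ≈ 89.72°
pole (s+80): 80 + j4152 → |·| = √(80²+4152²) = √17245504 ≈ 4152.8, ∠ = arctan(4152/80) ≈ 88.90°
pole (s+1000): 1000 + j4152 → |·| = √(1000²+4152²) = √18239104 ≈ 4270.7, ∠ = arctan(4152/1000) ≈ 76.46°
|G| = 1000 · 1.727e+07 / 7.3637e+10 ≈ 0.23453
Gain = 20 log₁₀(0.23453) ≈ -12.60 dB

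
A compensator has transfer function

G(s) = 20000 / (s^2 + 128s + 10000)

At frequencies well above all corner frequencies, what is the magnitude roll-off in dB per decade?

-40 dB/decade

Each pole contributes −20 dB/decade at high frequency; each zero contributes +20 dB/decade.
Net: 0 zero(s) − 2 pole(s) → -40 dB/decade.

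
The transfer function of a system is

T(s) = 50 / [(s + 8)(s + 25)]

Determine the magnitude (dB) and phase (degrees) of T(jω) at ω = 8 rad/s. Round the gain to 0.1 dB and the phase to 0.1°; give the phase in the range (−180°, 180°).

At s = jω = j8:
pole (s+8): 8 + j8 → |·| = √(8²+8²) = √128 ≈ 11.314, ∠ = arctan(8/8) ≈ 45.00°
pole (s+25): 25 + j8 → |·| = √(25²+8²) = √689 ≈ 26.249, ∠ = arctan(8/25) ≈ 17.74°
|T| = 50 / 296.98 ≈ 0.16836
Gain = 20 log₁₀(0.16836) ≈ -15.48 dB
∠T = 0.00° − 62.74° = -62.74°

-15.5 dB, -62.7°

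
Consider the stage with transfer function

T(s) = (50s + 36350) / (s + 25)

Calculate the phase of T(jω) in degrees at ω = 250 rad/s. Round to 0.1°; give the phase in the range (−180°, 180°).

Substitute s = j250:
Numerator: 50(j250) + 36350 = 36350 + j12500
Denominator: (j250) + 25 = 25 + j250
|N| = √(36350² + 12500²) ≈ 38439, ∠N ≈ 18.98°
|D| = √(25² + 250²) ≈ 251.25, ∠D ≈ 84.29°
∠T = 18.98° − 84.29° = -65.31°

-65.3°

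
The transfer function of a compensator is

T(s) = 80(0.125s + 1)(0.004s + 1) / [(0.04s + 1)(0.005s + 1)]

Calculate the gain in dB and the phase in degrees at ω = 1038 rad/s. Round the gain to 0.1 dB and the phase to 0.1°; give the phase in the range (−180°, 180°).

At ω = 1038 rad/s:
zero (1 + j1038·0.125) = 1 + j129.75 → |·| ≈ 129.75, ∠ ≈ 89.56°
zero (1 + j1038·0.004) = 1 + j4.152 → |·| ≈ 4.2707, ∠ ≈ 76.46°
pole (1 + j1038·0.04) = 1 + j41.52 → |·| ≈ 41.532, ∠ ≈ 88.62°
pole (1 + j1038·0.005) = 1 + j5.19 → |·| ≈ 5.2855, ∠ ≈ 79.09°
|T| = 80 · 129.75 · 4.2707 / (41.532 · 5.2855) ≈ 201.94
Gain = 20 log₁₀(201.94) ≈ 46.10 dB
∠T = (89.56° + 76.46°) − (88.62° + 79.09°) = -1.69°

46.1 dB, -1.7°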